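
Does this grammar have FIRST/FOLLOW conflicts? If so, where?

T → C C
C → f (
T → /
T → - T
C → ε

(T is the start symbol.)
Yes. C → f '(' with FOLLOW(C) on { 'f' }

A FIRST/FOLLOW conflict occurs when a non-terminal N has a nullable alternative N → β (β ⇒* ε) and another alternative N → α with FIRST(α) ∩ FOLLOW(N) ≠ ∅: on such a lookahead the parser cannot decide between expanding α and letting N vanish via β.

Nullable non-terminals: C, T.
FIRST sets used below: FIRST(C) = { 'f', ε }

C: nullable alternative(s) C → ε; FOLLOW(C) = { $, 'f' }
  C → f (: FIRST \ {ε} = { 'f' } — overlaps FOLLOW(C) on { 'f' }: CONFLICT
  C → ε: FIRST \ {ε} = { } — this is the only nullable alternative, skip

T: nullable alternative(s) T → C C; FOLLOW(T) = { $ }
  T → C C: FIRST \ {ε} = { 'f' } — this is the only nullable alternative, skip
  T → /: FIRST \ {ε} = { '/' } — disjoint from FOLLOW(T)
  T → - T: FIRST \ {ε} = { '-' } — disjoint from FOLLOW(T)

So the grammar has 1 FIRST/FOLLOW conflict (marked CONFLICT above).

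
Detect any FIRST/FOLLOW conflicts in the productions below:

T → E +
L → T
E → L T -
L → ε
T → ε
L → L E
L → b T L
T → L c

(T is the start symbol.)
A FIRST/FOLLOW conflict occurs when a non-terminal N has a nullable alternative N → β (β ⇒* ε) and another alternative N → α with FIRST(α) ∩ FOLLOW(N) ≠ ∅: on such a lookahead the parser cannot decide between expanding α and letting N vanish via β.

Nullable non-terminals: L, T.
FIRST sets used below: FIRST(T) = { '-', 'b', 'c', ε }, FIRST(L) = { '-', 'b', 'c', ε }, FIRST(E) = { '-', 'b', 'c' }

L: nullable alternative(s) L → T, L → ε; FOLLOW(L) = { '-', 'b', 'c' }
  L → T: FIRST \ {ε} = { '-', 'b', 'c' } — overlaps FOLLOW(L) on { '-', 'b', 'c' }: CONFLICT
  L → ε: FIRST \ {ε} = { } — disjoint from FOLLOW(L)
  L → L E: FIRST \ {ε} = { '-', 'b', 'c' } — overlaps FOLLOW(L) on { '-', 'b', 'c' }: CONFLICT
  L → b T L: FIRST \ {ε} = { 'b' } — overlaps FOLLOW(L) on { 'b' }: CONFLICT

T: nullable alternative(s) T → ε; FOLLOW(T) = { $, '-', 'b', 'c' }
  T → E +: FIRST \ {ε} = { '-', 'b', 'c' } — overlaps FOLLOW(T) on { '-', 'b', 'c' }: CONFLICT
  T → ε: FIRST \ {ε} = { } — this is the only nullable alternative, skip
  T → L c: FIRST \ {ε} = { '-', 'b', 'c' } — overlaps FOLLOW(T) on { '-', 'b', 'c' }: CONFLICT

E has no nullable alternative, so no FIRST/FOLLOW check is needed there.

So the grammar has 5 FIRST/FOLLOW conflicts (marked CONFLICT above).

Answer: Yes. T → E '+' with FOLLOW(T) on { '-', 'b', 'c' }; T → L c with FOLLOW(T) on { '-', 'b', 'c' }; L → T with FOLLOW(L) on { '-', 'b', 'c' }; L → L E with FOLLOW(L) on { '-', 'b', 'c' }; L → b T L with FOLLOW(L) on { 'b' }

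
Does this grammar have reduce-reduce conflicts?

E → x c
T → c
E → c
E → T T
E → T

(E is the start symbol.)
A reduce-reduce conflict occurs when an LR(0) state has two complete items [A → α .] and [B → β .] — both call for a reduction, and with no lookahead the parser cannot choose between them.

Augment with E' → E and build the canonical LR(0) collection (I0 = CLOSURE({[E' → . E]}), then GOTO on every symbol after a dot until no new states appear). It has 8 states:
  I0: { [E → . T T], [E → . T], [E → . c], [E → . x c], [E' → . E], [T → . c] }  — shift
  I1: { [E' → E .] }  — accept
  I2: { [E → T . T], [E → T .], [T → . c] }  — shift, reduce
  I3: { [E → c .], [T → c .] }  — 2 reduces
  I4: { [E → x . c] }  — shift
  I5: { [E → x c .] }  — reduce
  I6: { [E → T T .] }  — reduce
  I7: { [T → c .] }  — reduce

I3 contains complete items [E → c .], [T → c .] — reduce-reduce conflict.

Answer: Yes — I3: [E → c .] vs [T → c .]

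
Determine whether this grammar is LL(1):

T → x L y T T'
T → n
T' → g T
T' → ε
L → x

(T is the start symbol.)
No. Predict set conflict for T': { 'g' }

A grammar is LL(1) if for each non-terminal N with multiple productions, the predict sets of those productions are pairwise disjoint, where PREDICT(N → α) = (FIRST(α) \ {ε}) ∪ (FOLLOW(N) if α ⇒* ε).

Relevant sets:
  FOLLOW(T') = { $, 'g' }

For T:
  PREDICT(T → x L y T T') = { 'x' }
  PREDICT(T → n) = { 'n' }
For T':
  PREDICT(T' → g T) = { 'g' }
  PREDICT(T' → ε) = { $, 'g' }
L has a single production, so nothing to check there.

Conflict found: Predict set conflict for T': { 'g' }
The grammar is NOT LL(1).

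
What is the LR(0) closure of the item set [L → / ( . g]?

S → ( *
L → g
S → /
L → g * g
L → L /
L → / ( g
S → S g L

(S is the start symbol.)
{ [L → / ( . g] }

Start with: [L → / ( . g]
The dot precedes the terminal g, so nothing is added.

CLOSURE = { [L → / ( . g] }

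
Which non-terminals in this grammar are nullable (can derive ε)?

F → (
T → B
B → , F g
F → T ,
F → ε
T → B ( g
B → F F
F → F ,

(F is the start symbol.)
A non-terminal is nullable if it can derive ε (the empty string): either it has an ε-production, or it has a production whose right-hand side consists entirely of nullable non-terminals.

ε-productions: F → ε
So F is immediately nullable.
B → F F: every symbol on the right is nullable, so B is nullable too.
T → B: every symbol on the right is nullable, so T is nullable too.
Every non-terminal is now nullable.
Nullable = { 'B', 'F', 'T' }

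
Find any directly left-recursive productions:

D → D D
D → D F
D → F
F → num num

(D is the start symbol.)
Direct left recursion occurs when N → N α for some non-terminal N (the right-hand side begins with the left-hand side itself).

D → D D: LEFT RECURSIVE (starts with D)
D → D F: LEFT RECURSIVE (starts with D)
D → F: starts with F
F → num num: starts with num

The grammar has direct left recursion on: D.

Answer: Yes, D is left-recursive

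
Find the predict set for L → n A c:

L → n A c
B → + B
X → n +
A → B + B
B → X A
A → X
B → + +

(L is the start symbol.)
{ 'n' }

PREDICT(L → n A c) = (FIRST(RHS) \ {ε}) ∪ (FOLLOW(L) if ε ∈ FIRST(RHS), i.e. RHS ⇒* ε)
FIRST(n A c) = { 'n' }
ε ∉ FIRST(n A c), so FOLLOW(L) is not added.
PREDICT(L → n A c) = { 'n' }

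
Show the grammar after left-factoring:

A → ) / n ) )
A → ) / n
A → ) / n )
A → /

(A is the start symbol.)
Left-factoring transforms A → αβ₁ | αβ₂ into A → αA' and A' → β₁ | β₂
(α is the longest common prefix among the alternatives). Repeat until
no nonterminal has two alternatives with a common prefix.

Round 1: A has alternatives sharing prefix ') / n'. Introduce A': A → ) / n A'
  Add: A' → ) )
  Add: A' → ε
  Add: A' → )

Round 2: A' has alternatives sharing prefix ')'. Introduce A'': A' → ) A''
  Add: A'' → )
  Add: A'' → ε

No remaining common prefixes — done.

Resulting grammar:
A → ) / n A'
A' → ) A''
A'' → )
A'' → ε
A' → ε
A → /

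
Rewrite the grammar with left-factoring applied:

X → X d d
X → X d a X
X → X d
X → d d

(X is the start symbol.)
Left-factoring transforms A → αβ₁ | αβ₂ into A → αA' and A' → β₁ | β₂
(α is the longest common prefix among the alternatives). Repeat until
no nonterminal has two alternatives with a common prefix.

Round 1: X has alternatives sharing prefix 'X d'. Introduce X': X → X d X'
  Add: X' → d
  Add: X' → a X
  Add: X' → ε

No remaining common prefixes — done.

Resulting grammar:
X → X d X'
X' → d
X' → a X
X' → ε
X → d d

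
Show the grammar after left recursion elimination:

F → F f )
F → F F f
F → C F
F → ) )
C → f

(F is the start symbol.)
F is directly left-recursive. The standard transformation for
  A → A α₁ | ... | A α_m | β₁ | ... | β_n
is
  A  → β₁ A' | ... | β_n A'
  A' → α₁ A' | ... | α_m A' | ε

F → C F becomes F → C F F'
F → ) ) becomes F → ) ) F'
F → F f ) becomes F' → f ) F'
F → F F f becomes F' → F f F'
Add F' → ε

Productions for other non-terminals are unchanged:
  C → f

Resulting grammar:
F → C F F'
F → ) ) F'
F' → f ) F'
F' → F f F'
F' → ε
C → f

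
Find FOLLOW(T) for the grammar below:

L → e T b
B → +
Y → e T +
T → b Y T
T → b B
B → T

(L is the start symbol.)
{ '+', 'b' }

To compute FOLLOW(T), find every occurrence of T on a right-hand side N → α T β: add FIRST(β) \ {ε}, and if β is empty or nullable also add FOLLOW(N). Iterate to a fixed point.

In L → e T b: T is followed by b, add FIRST(b) \ {ε} = { 'b' }
In Y → e T +: T is followed by '+', add FIRST('+') \ {ε} = { '+' }
In T → b Y T: T is at the end; this adds FOLLOW(T) to itself — nothing new
In B → T: T is at the end, add FOLLOW(B)

The FOLLOW sets referred to above (computed the same way, to a fixed point):
  FOLLOW(B) = { '+', 'b' }

Taking the union: FOLLOW(T) = { '+', 'b' }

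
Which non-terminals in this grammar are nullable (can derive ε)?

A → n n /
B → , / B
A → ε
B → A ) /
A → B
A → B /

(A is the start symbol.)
A non-terminal is nullable if it can derive ε (the empty string): either it has an ε-production, or it has a production whose right-hand side consists entirely of nullable non-terminals.

ε-productions: A → ε
So A is immediately nullable.
No further non-terminal can be added: every production for the remaining non-terminals contains a terminal or a non-nullable non-terminal.
Nullable = { 'A' }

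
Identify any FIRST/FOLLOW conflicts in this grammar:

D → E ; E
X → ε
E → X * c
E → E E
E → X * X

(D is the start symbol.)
Nullable non-terminals: X.
X has a nullable alternative but only one production, so nothing to check.

D, E have no nullable alternative, so no FIRST/FOLLOW check is needed there.

No FIRST/FOLLOW conflicts found.

Answer: No FIRST/FOLLOW conflicts.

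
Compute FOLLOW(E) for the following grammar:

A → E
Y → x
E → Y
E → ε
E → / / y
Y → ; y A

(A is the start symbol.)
{ $ }

To compute FOLLOW(E), find every occurrence of E on a right-hand side N → α E β: add FIRST(β) \ {ε}, and if β is empty or nullable also add FOLLOW(N). Iterate to a fixed point.

In A → E: E is at the end, add FOLLOW(A)

The FOLLOW sets referred to above (computed the same way, to a fixed point):
  FOLLOW(A) = { $ }

Taking the union: FOLLOW(E) = { $ }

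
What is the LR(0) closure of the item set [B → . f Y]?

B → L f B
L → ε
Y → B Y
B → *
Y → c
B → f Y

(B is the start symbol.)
{ [B → . f Y] }

To compute CLOSURE, for each item [A → α.Bβ] where B is a non-terminal, add [B → .γ] for all productions B → γ; repeat for the newly added items until nothing changes.

Start with: [B → . f Y]
The dot precedes the terminal f, so nothing is added.

CLOSURE = { [B → . f Y] }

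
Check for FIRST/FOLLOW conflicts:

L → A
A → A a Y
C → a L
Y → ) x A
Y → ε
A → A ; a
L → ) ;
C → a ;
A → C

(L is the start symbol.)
A FIRST/FOLLOW conflict occurs when a non-terminal N has a nullable alternative N → β (β ⇒* ε) and another alternative N → α with FIRST(α) ∩ FOLLOW(N) ≠ ∅: on such a lookahead the parser cannot decide between expanding α and letting N vanish via β.

Nullable non-terminals: Y.

Y: nullable alternative(s) Y → ε; FOLLOW(Y) = { $, ';', 'a' }
  Y → ) x A: FIRST \ {ε} = { ')' } — disjoint from FOLLOW(Y)
  Y → ε: FIRST \ {ε} = { } — this is the only nullable alternative, skip

A, C, L have no nullable alternative, so no FIRST/FOLLOW check is needed there.

No FIRST/FOLLOW conflicts found.

Answer: No FIRST/FOLLOW conflicts.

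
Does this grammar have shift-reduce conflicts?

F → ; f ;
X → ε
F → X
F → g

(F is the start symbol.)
Augment with F' → F and build the canonical LR(0) collection (I0 = CLOSURE({[F' → . F]}), then GOTO on every symbol after a dot until no new states appear). It has 7 states:
  I0: { [F → . ; f ;], [F → . X], [F → . g], [F' → . F], [X → .] }  — shift, reduce
  I1: { [F → ; . f ;] }  — shift
  I2: { [F' → F .] }  — accept
  I3: { [F → X .] }  — reduce
  I4: { [F → g .] }  — reduce
  I5: { [F → ; f . ;] }  — shift
  I6: { [F → ; f ; .] }  — reduce

I0 contains reduce item [X → .] and shift items [F → . ; f ;], [F → . g] — shift-reduce conflict.

Answer: Yes — I0: [X → .] vs [F → . ; f ;]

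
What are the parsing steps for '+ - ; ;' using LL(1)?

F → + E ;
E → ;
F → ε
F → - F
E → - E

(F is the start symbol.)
Stack is shown with the top on the left.

Stack    Input      Action
--------------------------
F $      + - ; ; $  output F → + E ;
+ E ; $  + - ; ; $  match '+'
E ; $    - ; ; $    output E → - E
- E ; $  - ; ; $    match '-'
E ; $    ; ; $      output E → ;
; ; $    ; ; $      match ';'
; $      ; $        match ';'
$        $          accept

The string is accepted.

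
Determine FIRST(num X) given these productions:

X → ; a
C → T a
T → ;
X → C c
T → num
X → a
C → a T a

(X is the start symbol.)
{ 'num' }

To compute FIRST(num X), process the symbols left to right:
Symbol num is a terminal. Add 'num' and stop.
FIRST(num X) = { 'num' }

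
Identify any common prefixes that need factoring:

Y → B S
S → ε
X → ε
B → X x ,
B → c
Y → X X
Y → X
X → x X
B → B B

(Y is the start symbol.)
Left-factoring is needed when two productions for the same non-terminal
share a common prefix on the right-hand side.

Productions for Y:
  Y → B S
  Y → X X
  Y → X
Productions for X:
  X → ε
  X → x X
Productions for B:
  B → X x ,
  B → c
  B → B B

Found common prefix 'X' in productions for Y

Answer: Yes, Y has productions with common prefix 'X'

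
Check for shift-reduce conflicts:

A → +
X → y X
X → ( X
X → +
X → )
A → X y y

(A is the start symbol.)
A shift-reduce conflict occurs when an LR(0) state has both:
  - a complete (reduce) item [A → α .] (dot at the end), and
  - a shift item [B → β . c γ] (dot before a terminal).

Augment with A' → A and build the canonical LR(0) collection (I0 = CLOSURE({[A' → . A]}), then GOTO on every symbol after a dot until no new states appear). It has 12 states:
  I0: { [A → . +], [A → . X y y], [A' → . A], [X → . ( X], [X → . )], [X → . +], [X → . y X] }  — shift
  I1: { [X → ( . X], [X → . ( X], [X → . )], [X → . +], [X → . y X] }  — shift
  I2: { [X → ) .] }  — reduce
  I3: { [A → + .], [X → + .] }  — 2 reduces
  I4: { [A' → A .] }  — accept
  I5: { [A → X . y y] }  — shift
  I6: { [X → . ( X], [X → . )], [X → . +], [X → . y X], [X → y . X] }  — shift
  I7: { [X → + .] }  — reduce
  I8: { [X → y X .] }  — reduce
  I9: { [A → X y . y] }  — shift
  I10: { [A → X y y .] }  — reduce
  I11: { [X → ( X .] }  — reduce

No state contains both a complete item and a shift item.

Answer: No shift-reduce conflicts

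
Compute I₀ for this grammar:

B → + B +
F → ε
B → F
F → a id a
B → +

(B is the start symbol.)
First, augment the grammar with B' → B
I₀ = CLOSURE({ [B' → . B] }):
  [B' → . B] has the dot before B: add [B → . + B +], [B → . F], [B → . +]
  [B → . F] has the dot before F: add [F → .], [F → . a id a]
No further items can be added.

I₀ = { [B → . + B +], [B → . +], [B → . F], [B' → . B], [F → . a id a], [F → .] }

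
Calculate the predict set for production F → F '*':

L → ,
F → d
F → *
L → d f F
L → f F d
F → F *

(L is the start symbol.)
PREDICT(F → F '*') = (FIRST(RHS) \ {ε}) ∪ (FOLLOW(F) if ε ∈ FIRST(RHS), i.e. RHS ⇒* ε)
FIRST(F) = { '*', 'd' }
FIRST(F '*') = { '*', 'd' }
ε ∉ FIRST(F '*'), so FOLLOW(F) is not added.
PREDICT(F → F '*') = { '*', 'd' }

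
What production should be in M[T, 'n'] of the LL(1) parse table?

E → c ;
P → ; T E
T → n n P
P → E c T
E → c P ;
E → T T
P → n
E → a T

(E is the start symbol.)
To find M[T, 'n'], we find productions for T where 'n' is in the predict set (PREDICT(N → α) = (FIRST(α) \ {ε}) ∪ (FOLLOW(N) if α ⇒* ε)).

T → n n P: PREDICT = { 'n' }
  'n' is in predict set, so this production goes in M[T, 'n']

M[T, 'n'] = T → n n P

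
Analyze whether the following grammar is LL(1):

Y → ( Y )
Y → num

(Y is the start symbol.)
Yes, the grammar is LL(1).

A grammar is LL(1) if for each non-terminal N with multiple productions, the predict sets of those productions are pairwise disjoint, where PREDICT(N → α) = (FIRST(α) \ {ε}) ∪ (FOLLOW(N) if α ⇒* ε).

For Y:
  PREDICT(Y → '(' Y ')') = { '(' }
  PREDICT(Y → num) = { 'num' }

All predict sets are disjoint. The grammar IS LL(1).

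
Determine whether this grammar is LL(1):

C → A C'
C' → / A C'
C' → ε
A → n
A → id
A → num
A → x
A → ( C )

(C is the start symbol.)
Yes, the grammar is LL(1).

A grammar is LL(1) if for each non-terminal N with multiple productions, the predict sets of those productions are pairwise disjoint, where PREDICT(N → α) = (FIRST(α) \ {ε}) ∪ (FOLLOW(N) if α ⇒* ε).

Relevant sets:
  FOLLOW(C') = { $, ')' }

For C':
  PREDICT(C' → '/' A C') = { '/' }
  PREDICT(C' → ε) = { $, ')' }
For A:
  PREDICT(A → n) = { 'n' }
  PREDICT(A → id) = { 'id' }
  PREDICT(A → num) = { 'num' }
  PREDICT(A → x) = { 'x' }
  PREDICT(A → '(' C ')') = { '(' }
C has a single production, so nothing to check there.

All predict sets are disjoint. The grammar IS LL(1).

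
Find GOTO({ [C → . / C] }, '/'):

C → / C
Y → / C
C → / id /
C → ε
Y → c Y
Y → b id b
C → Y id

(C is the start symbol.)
GOTO(I, '/') = CLOSURE({ [A → αX.β] : [A → α.Xβ] ∈ I, X = '/' })

Items with dot before '/', with the dot advanced:
  [C → . / C] → [C → / . C]
Closure of the advanced items:
  [C → / . C] has the dot before C: add [C → . / C], [C → . / id /], [C → .], [C → . Y id]
  [C → . Y id] has the dot before Y: add [Y → . / C], [Y → . c Y], [Y → . b id b]

GOTO = { [C → . / C], [C → . / id /], [C → . Y id], [C → .], [C → / . C], [Y → . / C], [Y → . b id b], [Y → . c Y] }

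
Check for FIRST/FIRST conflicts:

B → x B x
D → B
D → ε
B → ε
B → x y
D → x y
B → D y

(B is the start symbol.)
FIRST sets of the non-terminals at (or reachable through a nullable prefix from) the front of some alternative:
  FIRST(D) = { 'x', 'y', ε }
  FIRST(B) = { 'x', 'y', ε }

Productions for B:
  B → x B x: FIRST = { 'x' }
  B → ε: FIRST = { ε }
  B → x y: FIRST = { 'x' }
  B → D y: FIRST = { 'x', 'y' }
Productions for D:
  D → B: FIRST = { 'x', 'y', ε }
  D → ε: FIRST = { ε }
  D → x y: FIRST = { 'x' }

Conflict for B: B → x B x and B → x y
  Overlap: { 'x' }
Conflict for B: B → x B x and B → D y
  Overlap: { 'x' }
Conflict for B: B → x y and B → D y
  Overlap: { 'x' }
Conflict for D: D → B and D → ε
  Overlap: { ε }
Conflict for D: D → B and D → x y
  Overlap: { 'x' }

Answer: Yes. B → x B x / B → x y on { 'x' }; B → x B x / B → D y on { 'x' }; B → x y / B → D y on { 'x' }; D → B / D → ε on { ε }; D → B / D → x y on { 'x' }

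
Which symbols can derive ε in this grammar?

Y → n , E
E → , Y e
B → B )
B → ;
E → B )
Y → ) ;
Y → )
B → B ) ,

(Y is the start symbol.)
A non-terminal is nullable if it can derive ε (the empty string): either it has an ε-production, or it has a production whose right-hand side consists entirely of nullable non-terminals.

There are no ε-productions, so no non-terminal can derive ε.
No non-terminals are nullable.

Answer: None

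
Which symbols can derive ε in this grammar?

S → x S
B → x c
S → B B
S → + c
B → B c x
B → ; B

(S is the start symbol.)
A non-terminal is nullable if it can derive ε (the empty string): either it has an ε-production, or it has a production whose right-hand side consists entirely of nullable non-terminals.

There are no ε-productions, so no non-terminal can derive ε.
No non-terminals are nullable.

Answer: None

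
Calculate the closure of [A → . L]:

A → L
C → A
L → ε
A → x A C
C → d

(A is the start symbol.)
{ [A → . L], [L → .] }

To compute CLOSURE, for each item [A → α.Bβ] where B is a non-terminal, add [B → .γ] for all productions B → γ; repeat for the newly added items until nothing changes.

Start with: [A → . L]
  [A → . L] has the dot before L: add [L → .]
No further items can be added.

CLOSURE = { [A → . L], [L → .] }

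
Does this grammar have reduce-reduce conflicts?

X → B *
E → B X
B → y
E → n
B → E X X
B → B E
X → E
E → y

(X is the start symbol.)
Augment with X' → X and build the canonical LR(0) collection (I0 = CLOSURE({[X' → . X]}), then GOTO on every symbol after a dot until no new states appear). It has 11 states:
  I0: { [B → . B E], [B → . E X X], [B → . y], [E → . B X], [E → . n], [E → . y], [X → . B *], [X → . E], [X' → . X] }  — shift
  I1: { [B → . B E], [B → . E X X], [B → . y], [B → B . E], [E → . B X], [E → . n], [E → . y], [E → B . X], [X → . B *], [X → . E], [X → B . *] }  — shift
  I2: { [B → . B E], [B → . E X X], [B → . y], [B → E . X X], [E → . B X], [E → . n], [E → . y], [X → . B *], [X → . E], [X → E .] }  — shift, reduce
  I3: { [X' → X .] }  — accept
  I4: { [E → n .] }  — reduce
  I5: { [B → y .], [E → y .] }  — 2 reduces
  I6: { [B → . B E], [B → . E X X], [B → . y], [B → E X . X], [E → . B X], [E → . n], [E → . y], [X → . B *], [X → . E] }  — shift
  I7: { [B → E X X .] }  — reduce
  I8: { [X → B * .] }  — reduce
  I9: { [B → . B E], [B → . E X X], [B → . y], [B → B E .], [B → E . X X], [E → . B X], [E → . n], [E → . y], [X → . B *], [X → . E], [X → E .] }  — shift, 2 reduces
  I10: { [E → B X .] }  — reduce

I5 contains complete items [B → y .], [E → y .] — reduce-reduce conflict.
I9 contains complete items [B → B E .], [X → E .] — reduce-reduce conflict.

Answer: Yes — I5: [B → y .] vs [E → y .]; I9: [B → B E .] vs [X → E .]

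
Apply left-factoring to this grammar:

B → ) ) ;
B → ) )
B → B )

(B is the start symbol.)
B → ) ) B'
B' → ;
B' → ε
B → B )

Left-factoring transforms A → αβ₁ | αβ₂ into A → αA' and A' → β₁ | β₂
(α is the longest common prefix among the alternatives). Repeat until
no nonterminal has two alternatives with a common prefix.

Round 1: B has alternatives sharing prefix ') )'. Introduce B': B → ) ) B'
  Add: B' → ;
  Add: B' → ε

No remaining common prefixes — done.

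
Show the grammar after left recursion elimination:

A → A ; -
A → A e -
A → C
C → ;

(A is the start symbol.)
A is directly left-recursive. The standard transformation for
  A → A α₁ | ... | A α_m | β₁ | ... | β_n
is
  A  → β₁ A' | ... | β_n A'
  A' → α₁ A' | ... | α_m A' | ε

A → C becomes A → C A'
A → A ; - becomes A' → ; - A'
A → A e - becomes A' → e - A'
Add A' → ε

Productions for other non-terminals are unchanged:
  C → ;

Resulting grammar:
A → C A'
A' → ; - A'
A' → e - A'
A' → ε
C → ;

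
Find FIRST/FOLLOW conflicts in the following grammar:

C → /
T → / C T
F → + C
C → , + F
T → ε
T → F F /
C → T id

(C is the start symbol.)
A FIRST/FOLLOW conflict occurs when a non-terminal N has a nullable alternative N → β (β ⇒* ε) and another alternative N → α with FIRST(α) ∩ FOLLOW(N) ≠ ∅: on such a lookahead the parser cannot decide between expanding α and letting N vanish via β.

Nullable non-terminals: T.
FIRST sets used below: FIRST(F) = { '+' }

T: nullable alternative(s) T → ε; FOLLOW(T) = { 'id' }
  T → / C T: FIRST \ {ε} = { '/' } — disjoint from FOLLOW(T)
  T → ε: FIRST \ {ε} = { } — this is the only nullable alternative, skip
  T → F F /: FIRST \ {ε} = { '+' } — disjoint from FOLLOW(T)

C, F have no nullable alternative, so no FIRST/FOLLOW check is needed there.

No FIRST/FOLLOW conflicts found.

Answer: No FIRST/FOLLOW conflicts.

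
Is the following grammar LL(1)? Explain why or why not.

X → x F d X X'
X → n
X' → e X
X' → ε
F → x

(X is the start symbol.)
A grammar is LL(1) if for each non-terminal N with multiple productions, the predict sets of those productions are pairwise disjoint, where PREDICT(N → α) = (FIRST(α) \ {ε}) ∪ (FOLLOW(N) if α ⇒* ε).

Relevant sets:
  FOLLOW(X') = { $, 'e' }

For X:
  PREDICT(X → x F d X X') = { 'x' }
  PREDICT(X → n) = { 'n' }
For X':
  PREDICT(X' → e X) = { 'e' }
  PREDICT(X' → ε) = { $, 'e' }
F has a single production, so nothing to check there.

Conflict found: Predict set conflict for X': { 'e' }
The grammar is NOT LL(1).

Answer: No. Predict set conflict for X': { 'e' }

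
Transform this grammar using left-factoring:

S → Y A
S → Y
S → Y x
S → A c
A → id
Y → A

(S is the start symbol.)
S → Y S'
S' → A
S' → ε
S' → x
S → A c
A → id
Y → A

Left-factoring transforms A → αβ₁ | αβ₂ into A → αA' and A' → β₁ | β₂
(α is the longest common prefix among the alternatives). Repeat until
no nonterminal has two alternatives with a common prefix.

Round 1: S has alternatives sharing prefix 'Y'. Introduce S': S → Y S'
  Add: S' → A
  Add: S' → ε
  Add: S' → x

No remaining common prefixes — done.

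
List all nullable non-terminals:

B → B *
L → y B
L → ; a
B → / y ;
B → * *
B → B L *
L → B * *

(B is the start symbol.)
A non-terminal is nullable if it can derive ε (the empty string): either it has an ε-production, or it has a production whose right-hand side consists entirely of nullable non-terminals.

There are no ε-productions, so no non-terminal can derive ε.
No non-terminals are nullable.

Answer: None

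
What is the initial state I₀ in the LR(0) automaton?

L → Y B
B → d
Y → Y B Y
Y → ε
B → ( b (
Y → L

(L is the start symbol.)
First, augment the grammar with L' → L
I₀ = CLOSURE({ [L' → . L] }):
  [L' → . L] has the dot before L: add [L → . Y B]
  [L → . Y B] has the dot before Y: add [Y → . Y B Y], [Y → .], [Y → . L]
No further items can be added.

I₀ = { [L → . Y B], [L' → . L], [Y → . L], [Y → . Y B Y], [Y → .] }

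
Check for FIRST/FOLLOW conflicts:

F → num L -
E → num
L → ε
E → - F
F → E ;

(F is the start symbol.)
A FIRST/FOLLOW conflict occurs when a non-terminal N has a nullable alternative N → β (β ⇒* ε) and another alternative N → α with FIRST(α) ∩ FOLLOW(N) ≠ ∅: on such a lookahead the parser cannot decide between expanding α and letting N vanish via β.

Nullable non-terminals: L.
L has a nullable alternative but only one production, so nothing to check.

E, F have no nullable alternative, so no FIRST/FOLLOW check is needed there.

No FIRST/FOLLOW conflicts found.

Answer: No FIRST/FOLLOW conflicts.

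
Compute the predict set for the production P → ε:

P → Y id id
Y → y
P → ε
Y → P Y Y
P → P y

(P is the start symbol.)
PREDICT(P → ε) = (FIRST(RHS) \ {ε}) ∪ (FOLLOW(P) if ε ∈ FIRST(RHS), i.e. RHS ⇒* ε)
The right-hand side is ε (FIRST(ε) = { ε }), so the predict set is FOLLOW(P) = { $, 'y' }
PREDICT(P → ε) = { $, 'y' }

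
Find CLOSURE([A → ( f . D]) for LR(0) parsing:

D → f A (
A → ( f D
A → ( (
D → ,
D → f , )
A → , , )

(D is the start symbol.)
{ [A → ( f . D], [D → . ,], [D → . f , )], [D → . f A (] }

Start with: [A → ( f . D]
  [A → ( f . D] has the dot before D: add [D → . f A (], [D → . ,], [D → . f , )]
No further items can be added.

CLOSURE = { [A → ( f . D], [D → . ,], [D → . f , )], [D → . f A (] }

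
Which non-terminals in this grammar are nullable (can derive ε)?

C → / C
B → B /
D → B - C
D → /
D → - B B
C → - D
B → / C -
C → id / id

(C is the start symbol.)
There are no ε-productions, so no non-terminal can derive ε.
No non-terminals are nullable.

Answer: None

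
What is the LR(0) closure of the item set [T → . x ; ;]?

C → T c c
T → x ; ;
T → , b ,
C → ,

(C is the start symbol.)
To compute CLOSURE, for each item [A → α.Bβ] where B is a non-terminal, add [B → .γ] for all productions B → γ; repeat for the newly added items until nothing changes.

Start with: [T → . x ; ;]
The dot precedes the terminal x, so nothing is added.

CLOSURE = { [T → . x ; ;] }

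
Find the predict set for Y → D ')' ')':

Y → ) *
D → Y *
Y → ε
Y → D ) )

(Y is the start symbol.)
PREDICT(Y → D ')' ')') = (FIRST(RHS) \ {ε}) ∪ (FOLLOW(Y) if ε ∈ FIRST(RHS), i.e. RHS ⇒* ε)
FIRST(D) = { ')', '*' }
FIRST(D ')' ')') = { ')', '*' }
ε ∉ FIRST(D ')' ')'), so FOLLOW(Y) is not added.
PREDICT(Y → D ')' ')') = { ')', '*' }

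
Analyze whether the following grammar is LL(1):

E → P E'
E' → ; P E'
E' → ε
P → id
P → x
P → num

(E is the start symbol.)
A grammar is LL(1) if for each non-terminal N with multiple productions, the predict sets of those productions are pairwise disjoint, where PREDICT(N → α) = (FIRST(α) \ {ε}) ∪ (FOLLOW(N) if α ⇒* ε).

Relevant sets:
  FOLLOW(E') = { $ }

For E':
  PREDICT(E' → ';' P E') = { ';' }
  PREDICT(E' → ε) = { $ }
For P:
  PREDICT(P → id) = { 'id' }
  PREDICT(P → x) = { 'x' }
  PREDICT(P → num) = { 'num' }
E has a single production, so nothing to check there.

All predict sets are disjoint. The grammar IS LL(1).

Answer: Yes, the grammar is LL(1).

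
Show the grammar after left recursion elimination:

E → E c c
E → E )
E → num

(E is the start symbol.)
E → num E'
E' → c c E'
E' → ) E'
E' → ε

E is directly left-recursive. The standard transformation for
  A → A α₁ | ... | A α_m | β₁ | ... | β_n
is
  A  → β₁ A' | ... | β_n A'
  A' → α₁ A' | ... | α_m A' | ε

E → num becomes E → num E'
E → E c c becomes E' → c c E'
E → E ) becomes E' → ) E'
Add E' → ε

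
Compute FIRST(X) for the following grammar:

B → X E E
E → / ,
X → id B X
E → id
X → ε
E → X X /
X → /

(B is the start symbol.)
To compute FIRST(X), examine every production with X on the left-hand side, reading each right-hand side left to right until a non-nullable symbol is reached.

From X → id B X:
  - id is a terminal: add 'id' and stop
From X → ε:
  - ε-production, so ε ∈ FIRST(X)
From X → /:
  - '/' is a terminal: add '/' and stop

Collecting: FIRST(X) = { '/', 'id', ε }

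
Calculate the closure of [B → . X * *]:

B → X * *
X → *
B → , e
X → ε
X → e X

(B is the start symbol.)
{ [B → . X * *], [X → . *], [X → . e X], [X → .] }

Start with: [B → . X * *]
  [B → . X * *] has the dot before X: add [X → . *], [X → .], [X → . e X]
No further items can be added.

CLOSURE = { [B → . X * *], [X → . *], [X → . e X], [X → .] }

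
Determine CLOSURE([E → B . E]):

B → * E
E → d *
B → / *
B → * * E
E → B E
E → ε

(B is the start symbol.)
Start with: [E → B . E]
  [E → B . E] has the dot before E: add [E → . d *], [E → . B E], [E → .]
  [E → . B E] has the dot before B: add [B → . * E], [B → . / *], [B → . * * E]
No further items can be added.

CLOSURE = { [B → . * * E], [B → . * E], [B → . / *], [E → . B E], [E → . d *], [E → .], [E → B . E] }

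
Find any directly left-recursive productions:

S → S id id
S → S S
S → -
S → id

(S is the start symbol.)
Yes, S is left-recursive

S → S id id: LEFT RECURSIVE (starts with S)
S → S S: LEFT RECURSIVE (starts with S)
S → -: starts with '-'
S → id: starts with id

The grammar has direct left recursion on: S.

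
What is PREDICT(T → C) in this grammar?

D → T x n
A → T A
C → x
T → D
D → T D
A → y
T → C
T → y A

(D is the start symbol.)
PREDICT(T → C) = (FIRST(RHS) \ {ε}) ∪ (FOLLOW(T) if ε ∈ FIRST(RHS), i.e. RHS ⇒* ε)
FIRST(C) = { 'x' }
FIRST(C) = { 'x' }
ε ∉ FIRST(C), so FOLLOW(T) is not added.
PREDICT(T → C) = { 'x' }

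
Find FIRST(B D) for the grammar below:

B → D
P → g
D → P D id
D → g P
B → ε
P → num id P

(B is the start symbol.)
{ 'g', 'num' }

FIRST sets of the non-terminals involved (from the grammar, by fixed-point iteration):
  FIRST(B) = { 'g', 'num', ε }
  FIRST(D) = { 'g', 'num' }

To compute FIRST(B D), process the symbols left to right:
Symbol B is a non-terminal. Add FIRST(B) \ {ε} = { 'g', 'num' }
B is nullable (ε ∈ FIRST(B)), continue to the next symbol.
Symbol D is a non-terminal. Add FIRST(D) \ {ε} = { 'g', 'num' }
D is not nullable (ε ∉ FIRST(D)), so stop here.
FIRST(B D) = { 'g', 'num' }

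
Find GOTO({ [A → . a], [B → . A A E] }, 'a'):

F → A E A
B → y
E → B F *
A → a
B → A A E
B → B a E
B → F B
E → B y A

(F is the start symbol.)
GOTO(I, 'a') = CLOSURE({ [A → αX.β] : [A → α.Xβ] ∈ I, X = 'a' })

Items with dot before 'a', with the dot advanced:
  [A → . a] → [A → a .]
Closure adds nothing (no advanced item has the dot before a non-terminal).

GOTO = { [A → a .] }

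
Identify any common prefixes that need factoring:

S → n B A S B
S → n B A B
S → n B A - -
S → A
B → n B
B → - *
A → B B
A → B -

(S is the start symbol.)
Left-factoring is needed when two productions for the same non-terminal
share a common prefix on the right-hand side.

Productions for S:
  S → n B A S B
  S → n B A B
  S → n B A - -
  S → A
Productions for B:
  B → n B
  B → - *
Productions for A:
  A → B B
  A → B -

Found common prefix 'n B A' in productions for S
Found common prefix 'B' in productions for A

Answer: Yes, S has productions with common prefix 'n B A'; A has productions with common prefix 'B'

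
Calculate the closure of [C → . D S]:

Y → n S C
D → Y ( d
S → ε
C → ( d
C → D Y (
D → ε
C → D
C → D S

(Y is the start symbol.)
Start with: [C → . D S]
  [C → . D S] has the dot before D: add [D → . Y ( d], [D → .]
  [D → . Y ( d] has the dot before Y: add [Y → . n S C]
No further items can be added.

CLOSURE = { [C → . D S], [D → . Y ( d], [D → .], [Y → . n S C] }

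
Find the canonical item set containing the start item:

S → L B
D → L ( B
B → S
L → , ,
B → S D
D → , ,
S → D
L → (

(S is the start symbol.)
First, augment the grammar with S' → S
I₀ = CLOSURE({ [S' → . S] }):
  [S' → . S] has the dot before S: add [S → . L B], [S → . D]
  [S → . L B] has the dot before L: add [L → . , ,], [L → . (]
  [S → . D] has the dot before D: add [D → . L ( B], [D → . , ,]
No further items can be added.

I₀ = { [D → . , ,], [D → . L ( B], [L → . (], [L → . , ,], [S → . D], [S → . L B], [S' → . S] }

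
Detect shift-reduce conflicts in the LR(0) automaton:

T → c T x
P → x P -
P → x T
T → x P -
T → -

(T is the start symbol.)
No shift-reduce conflicts

A shift-reduce conflict occurs when an LR(0) state has both:
  - a complete (reduce) item [A → α .] (dot at the end), and
  - a shift item [B → β . c γ] (dot before a terminal).

Augment with T' → T and build the canonical LR(0) collection (I0 = CLOSURE({[T' → . T]}), then GOTO on every symbol after a dot until no new states appear). It has 16 states:
  I0: { [T → . -], [T → . c T x], [T → . x P -], [T' → . T] }  — shift
  I1: { [T → - .] }  — reduce
  I2: { [T' → T .] }  — accept
  I3: { [T → . -], [T → . c T x], [T → . x P -], [T → c . T x] }  — shift
  I4: { [P → . x P -], [P → . x T], [T → x . P -] }  — shift
  I5: { [T → x P . -] }  — shift
  I6: { [P → . x P -], [P → . x T], [P → x . P -], [P → x . T], [T → . -], [T → . c T x], [T → . x P -] }  — shift
  I7: { [P → x P . -] }  — shift
  I8: { [P → x T .] }  — reduce
  I9: { [P → . x P -], [P → . x T], [P → x . P -], [P → x . T], [T → . -], [T → . c T x], [T → . x P -], [T → x . P -] }  — shift
  I10: { [P → x P . -], [T → x P . -] }  — shift
  I11: { [P → x P - .], [T → x P - .] }  — 2 reduces
  I12: { [P → x P - .] }  — reduce
  I13: { [T → x P - .] }  — reduce
  I14: { [T → c T . x] }  — shift
  I15: { [T → c T x .] }  — reduce

No state contains both a complete item and a shift item.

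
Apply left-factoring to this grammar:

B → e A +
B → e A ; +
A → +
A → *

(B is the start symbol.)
Left-factoring transforms A → αβ₁ | αβ₂ into A → αA' and A' → β₁ | β₂
(α is the longest common prefix among the alternatives). Repeat until
no nonterminal has two alternatives with a common prefix.

Round 1: B has alternatives sharing prefix 'e A'. Introduce B': B → e A B'
  Add: B' → +
  Add: B' → ; +

No remaining common prefixes — done.

Resulting grammar:
B → e A B'
B' → +
B' → ; +
A → +
A → *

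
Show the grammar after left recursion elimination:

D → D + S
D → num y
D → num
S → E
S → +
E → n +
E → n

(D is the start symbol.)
D → num y D'
D → num D'
D' → + S D'
D' → ε
S → E
S → +
E → n +
E → n

D is directly left-recursive. The standard transformation for
  A → A α₁ | ... | A α_m | β₁ | ... | β_n
is
  A  → β₁ A' | ... | β_n A'
  A' → α₁ A' | ... | α_m A' | ε

D → num y becomes D → num y D'
D → num becomes D → num D'
D → D + S becomes D' → + S D'
Add D' → ε

Productions for other non-terminals are unchanged:
  S → E
  S → +
  E → n +
  E → n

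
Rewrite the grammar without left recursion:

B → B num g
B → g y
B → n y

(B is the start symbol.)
B → g y B'
B → n y B'
B' → num g B'
B' → ε

B is directly left-recursive. The standard transformation for
  A → A α₁ | ... | A α_m | β₁ | ... | β_n
is
  A  → β₁ A' | ... | β_n A'
  A' → α₁ A' | ... | α_m A' | ε

B → g y becomes B → g y B'
B → n y becomes B → n y B'
B → B num g becomes B' → num g B'
Add B' → ε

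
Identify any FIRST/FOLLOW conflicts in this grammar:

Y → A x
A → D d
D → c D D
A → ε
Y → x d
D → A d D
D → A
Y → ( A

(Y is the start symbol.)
Yes. A → D d with FOLLOW(A) on { 'c', 'd' }; D → c D D with FOLLOW(D) on { 'c' }; D → A d D with FOLLOW(D) on { 'c', 'd' }

A FIRST/FOLLOW conflict occurs when a non-terminal N has a nullable alternative N → β (β ⇒* ε) and another alternative N → α with FIRST(α) ∩ FOLLOW(N) ≠ ∅: on such a lookahead the parser cannot decide between expanding α and letting N vanish via β.

Nullable non-terminals: A, D.
FIRST sets used below: FIRST(D) = { 'c', 'd', ε }, FIRST(A) = { 'c', 'd', ε }

A: nullable alternative(s) A → ε; FOLLOW(A) = { $, 'c', 'd', 'x' }
  A → D d: FIRST \ {ε} = { 'c', 'd' } — overlaps FOLLOW(A) on { 'c', 'd' }: CONFLICT
  A → ε: FIRST \ {ε} = { } — this is the only nullable alternative, skip

D: nullable alternative(s) D → A; FOLLOW(D) = { 'c', 'd' }
  D → c D D: FIRST \ {ε} = { 'c' } — overlaps FOLLOW(D) on { 'c' }: CONFLICT
  D → A d D: FIRST \ {ε} = { 'c', 'd' } — overlaps FOLLOW(D) on { 'c', 'd' }: CONFLICT
  D → A: FIRST \ {ε} = { 'c', 'd' } — this is the only nullable alternative, skip

Y has no nullable alternative, so no FIRST/FOLLOW check is needed there.

So the grammar has 3 FIRST/FOLLOW conflicts (marked CONFLICT above).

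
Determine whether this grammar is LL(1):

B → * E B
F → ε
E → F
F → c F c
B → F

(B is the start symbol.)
Relevant sets:
  FIRST(F) = { 'c', ε }
  FOLLOW(B) = { $ }
  FOLLOW(F) = { $, '*', 'c' }

For B:
  PREDICT(B → '*' E B) = { '*' }
  PREDICT(B → F) = { $, 'c' }
For F:
  PREDICT(F → ε) = { $, '*', 'c' }
  PREDICT(F → c F c) = { 'c' }
E has a single production, so nothing to check there.

Conflict found: Predict set conflict for F: { 'c' }
The grammar is NOT LL(1).

Answer: No. Predict set conflict for F: { 'c' }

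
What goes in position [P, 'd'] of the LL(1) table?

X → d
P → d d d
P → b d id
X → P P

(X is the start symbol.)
P → d d d

To find M[P, 'd'], we find productions for P where 'd' is in the predict set (PREDICT(N → α) = (FIRST(α) \ {ε}) ∪ (FOLLOW(N) if α ⇒* ε)).

P → d d d: PREDICT = { 'd' }
  'd' is in predict set, so this production goes in M[P, 'd']
P → b d id: PREDICT = { 'b' }

M[P, 'd'] = P → d d d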